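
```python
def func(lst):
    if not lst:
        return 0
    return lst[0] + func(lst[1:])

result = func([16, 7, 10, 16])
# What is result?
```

16 + 7 + 10 + 16 + 0 = 49

Answer: 49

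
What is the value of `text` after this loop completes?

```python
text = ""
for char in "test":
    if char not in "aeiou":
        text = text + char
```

Remove vowels from 'test'
`text` takes the values: "" → "t" → "ts" → "tst"

Answer: "tst"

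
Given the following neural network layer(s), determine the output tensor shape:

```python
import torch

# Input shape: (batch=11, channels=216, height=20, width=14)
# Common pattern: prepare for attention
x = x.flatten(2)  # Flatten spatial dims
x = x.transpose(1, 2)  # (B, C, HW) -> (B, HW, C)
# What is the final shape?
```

Input: (11, 216, 20, 14) -> after flatten(2): (11, 216, 280) -> Output: (11, 280, 216)

Answer: (11, 280, 216)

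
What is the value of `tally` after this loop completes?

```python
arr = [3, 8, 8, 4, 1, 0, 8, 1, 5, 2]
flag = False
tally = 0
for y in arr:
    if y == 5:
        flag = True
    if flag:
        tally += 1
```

Count elements after first 5 in [3, 8, 8, 4, 1, 0, 8, 1, 5, 2]
`tally` takes the values: 0 → 1 → 2

Answer: 2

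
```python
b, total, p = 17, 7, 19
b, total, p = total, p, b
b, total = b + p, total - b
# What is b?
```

Trace:
`b, total, p = 17, 7, 19` → b = 17; total = 7; p = 19
`b, total, p = total, p, b` → b = 7; total = 19; p = 17
`b, total = b + p, total - b` → b = 24; total = 12
So b = 24

Answer: 24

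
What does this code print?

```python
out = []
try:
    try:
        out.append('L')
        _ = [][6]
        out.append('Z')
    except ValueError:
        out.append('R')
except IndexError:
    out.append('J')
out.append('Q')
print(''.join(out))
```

Execution trace: 'L' (try body) → 'J' (outer except IndexError) → 'Q' (after the try/except). Output: LJQ

Answer: LJQ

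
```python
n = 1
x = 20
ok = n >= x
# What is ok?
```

Trace:
`n = 1` → n = 1
`x = 20` → x = 20
`ok = n >= x` → ok = False
So ok = False

Answer: False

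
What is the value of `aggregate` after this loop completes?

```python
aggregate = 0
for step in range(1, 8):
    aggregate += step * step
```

Sum of squares 1² to 7² = 140
`aggregate` takes the values: 0 → 1 → 5 → 14 → 30 → 55 → 91 → 140

Answer: 140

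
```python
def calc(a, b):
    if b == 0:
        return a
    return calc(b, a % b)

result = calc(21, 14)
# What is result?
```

calc(21, 14) -> calc(14, 7) -> calc(7, 0) -> 7

Answer: 7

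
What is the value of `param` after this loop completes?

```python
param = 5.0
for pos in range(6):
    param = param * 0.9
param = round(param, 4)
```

Exponential decay: 5.0 * 0.9^6
`param` takes the values: 5.0 → 4.5 → 4.05 → 3.645 → 3.2805 → 2.95245 → 2.657205 → 2.6572

Answer: 2.6572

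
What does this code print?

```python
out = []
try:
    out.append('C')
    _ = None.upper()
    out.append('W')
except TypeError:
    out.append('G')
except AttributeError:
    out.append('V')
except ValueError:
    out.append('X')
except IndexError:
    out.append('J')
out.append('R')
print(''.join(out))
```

Execution trace: 'C' (try body) → 'V' (except AttributeError) → 'R' (after the try/except). Output: CVR

Answer: CVR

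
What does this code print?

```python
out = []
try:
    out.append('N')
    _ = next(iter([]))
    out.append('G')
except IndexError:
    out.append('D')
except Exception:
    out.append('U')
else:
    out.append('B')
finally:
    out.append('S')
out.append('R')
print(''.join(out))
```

Execution trace: 'N' (try body) → 'U' (except Exception) → 'S' (finally) → 'R' (after the try/except). Output: NUSR

Answer: NUSR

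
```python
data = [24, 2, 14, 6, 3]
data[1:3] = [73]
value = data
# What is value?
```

Trace:
`data = [24, 2, 14, 6, 3]` → data = [24, 2, 14, 6, 3]
`data[1:3] = [73]` → data = [24, 73, 6, 3]
`value = data` → value = [24, 73, 6, 3]
So value = [24, 73, 6, 3]

Answer: [24, 73, 6, 3]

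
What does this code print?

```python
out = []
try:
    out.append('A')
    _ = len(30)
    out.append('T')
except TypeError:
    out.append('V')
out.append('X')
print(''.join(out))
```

Execution trace: 'A' (try body) → 'V' (except TypeError) → 'X' (after the try/except). Output: AVX

Answer: AVX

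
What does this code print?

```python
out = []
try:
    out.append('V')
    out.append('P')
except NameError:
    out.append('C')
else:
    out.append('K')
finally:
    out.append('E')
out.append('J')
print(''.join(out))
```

Execution trace: 'V' (try body) → 'P' (try body, no exception) → 'K' (else) → 'E' (finally) → 'J' (after the try/except). Output: VPKEJ

Answer: VPKEJ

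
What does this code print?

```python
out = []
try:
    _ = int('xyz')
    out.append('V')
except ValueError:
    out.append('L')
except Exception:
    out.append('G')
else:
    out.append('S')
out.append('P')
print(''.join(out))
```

Execution trace: 'L' (except ValueError) → 'P' (after the try/except). Output: LP

Answer: LP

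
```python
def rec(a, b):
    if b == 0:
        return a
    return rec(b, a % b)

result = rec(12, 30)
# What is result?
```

rec(12, 30) -> rec(30, 12) -> rec(12, 6) -> rec(6, 0) -> 6

Answer: 6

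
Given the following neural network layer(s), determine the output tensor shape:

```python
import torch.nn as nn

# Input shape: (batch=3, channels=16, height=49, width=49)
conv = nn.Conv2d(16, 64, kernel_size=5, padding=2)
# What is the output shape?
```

Input: (3, 16, 49, 49) -> Output: (3, 64, 49, 49)

Answer: (3, 64, 49, 49)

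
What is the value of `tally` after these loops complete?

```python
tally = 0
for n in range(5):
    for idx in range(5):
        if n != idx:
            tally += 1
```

5² - 5 (exclude diagonal)
`tally` takes the values: 0 → 1 → 2 → 3 → 4 → 5 → 6 → 7 → 8 → 9 → 10 → 11 → 12 → 13 → 14 → 15 → 16 → 17 → 18 → 19 → 20

Answer: 20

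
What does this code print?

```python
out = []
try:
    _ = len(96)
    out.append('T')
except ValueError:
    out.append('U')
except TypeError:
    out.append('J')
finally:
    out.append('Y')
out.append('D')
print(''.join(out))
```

Execution trace: 'J' (except TypeError) → 'Y' (finally) → 'D' (after the try/except). Output: JYD

Answer: JYD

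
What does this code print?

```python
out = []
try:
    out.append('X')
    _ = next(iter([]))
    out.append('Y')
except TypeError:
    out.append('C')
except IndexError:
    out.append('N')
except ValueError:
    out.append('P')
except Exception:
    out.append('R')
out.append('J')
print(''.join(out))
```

Execution trace: 'X' (try body) → 'R' (except Exception) → 'J' (after the try/except). Output: XRJ

Answer: XRJ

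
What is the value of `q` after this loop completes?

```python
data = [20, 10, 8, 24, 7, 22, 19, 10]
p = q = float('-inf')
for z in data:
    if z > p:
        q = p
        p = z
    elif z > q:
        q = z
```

Second largest (with repeats) in [20, 10, 8, 24, 7, 22, 19, 10]
`q` takes the values: -inf → 10 → 20 → 22

Answer: 22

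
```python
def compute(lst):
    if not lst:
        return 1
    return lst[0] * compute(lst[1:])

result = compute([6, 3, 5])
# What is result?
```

Product over [6, 3, 5] = 6 * 3 * 5 = 90

Answer: 90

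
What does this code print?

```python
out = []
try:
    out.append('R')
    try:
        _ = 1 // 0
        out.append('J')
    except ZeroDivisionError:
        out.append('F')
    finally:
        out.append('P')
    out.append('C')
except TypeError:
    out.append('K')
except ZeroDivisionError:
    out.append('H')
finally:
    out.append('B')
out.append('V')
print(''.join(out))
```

Execution trace: 'R' (try body) → 'F' (inner except ZeroDivisionError) → 'P' (inner finally) → 'C' (try body, no exception) → 'B' (finally) → 'V' (after the try/except). Output: RFPCBV

Answer: RFPCBV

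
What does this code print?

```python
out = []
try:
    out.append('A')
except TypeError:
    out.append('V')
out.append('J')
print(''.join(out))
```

Execution trace: 'A' (try body, no exception) → 'J' (after the try/except). Output: AJ

Answer: AJ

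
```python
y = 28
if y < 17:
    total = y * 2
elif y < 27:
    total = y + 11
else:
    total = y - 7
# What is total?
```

Trace:
`y = 28` → y = 28
`if y < 17: ...` → y < 17 is False, y < 27 is False, take else branch → total = 21
So total = 21

Answer: 21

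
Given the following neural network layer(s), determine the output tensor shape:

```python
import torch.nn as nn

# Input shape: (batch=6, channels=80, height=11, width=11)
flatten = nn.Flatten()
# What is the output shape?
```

Input: (6, 80, 11, 11) -> Output: (6, 9680)

Answer: (6, 9680)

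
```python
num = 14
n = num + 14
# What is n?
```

Trace:
`num = 14` → num = 14
`n = num + 14` → n = 28
So n = 28

Answer: 28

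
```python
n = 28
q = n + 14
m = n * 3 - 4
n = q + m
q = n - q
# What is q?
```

Trace:
`n = 28` → n = 28
`q = n + 14` → q = 42
`m = n * 3 - 4` → m = 80
`n = q + m` → n = 122
`q = n - q` → q = 80
So q = 80

Answer: 80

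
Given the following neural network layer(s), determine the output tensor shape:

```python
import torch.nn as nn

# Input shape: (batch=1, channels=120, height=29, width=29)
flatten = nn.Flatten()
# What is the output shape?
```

Input: (1, 120, 29, 29) -> Output: (1, 100920)

Answer: (1, 100920)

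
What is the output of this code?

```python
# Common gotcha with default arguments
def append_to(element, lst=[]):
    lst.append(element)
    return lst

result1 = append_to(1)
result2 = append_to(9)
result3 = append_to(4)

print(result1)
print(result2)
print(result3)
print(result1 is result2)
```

Key concept: mutable default argument gotcha.
Step by step:
`result1 = append_to(1)` → result1 = [1]
`result2 = append_to(9)` → result1 = [1, 9] (same object as result2); result2 = [1, 9] (same object as result1)
`result3 = append_to(4)` → result1 = [1, 9, 4] (same object as result2, result3); result2 = [1, 9, 4] (same object as result1, result3); result3 = [1, 9, 4] (same object as result1, result2)
`print(result1)` → prints [1, 9, 4]
`print(result2)` → prints [1, 9, 4]
`print(result3)` → prints [1, 9, 4]
`print(result1 is result2)` → prints True

Answer:
[1, 9, 4]
[1, 9, 4]
[1, 9, 4]
True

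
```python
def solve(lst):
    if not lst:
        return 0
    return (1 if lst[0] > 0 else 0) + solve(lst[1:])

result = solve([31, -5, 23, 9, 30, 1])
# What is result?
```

Count of positive elements in [31, -5, 23, 9, 30, 1] = 5

Answer: 5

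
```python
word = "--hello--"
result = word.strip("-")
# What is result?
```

Trace:
`word = "--hello--"` → word = '--hello--'
`result = word.strip("-")` → result = 'hello'
So result = 'hello'

Answer: 'hello'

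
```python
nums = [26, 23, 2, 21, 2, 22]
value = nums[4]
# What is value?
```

Trace:
`nums = [26, 23, 2, 21, 2, 22]` → nums = [26, 23, 2, 21, 2, 22]
`value = nums[4]` → value = 2
So value = 2

Answer: 2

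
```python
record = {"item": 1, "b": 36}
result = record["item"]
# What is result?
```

Trace:
`record = {"item": 1, "b": 36}` → record = {'item': 1, 'b': 36}
`result = record["item"]` → result = 1
So result = 1

Answer: 1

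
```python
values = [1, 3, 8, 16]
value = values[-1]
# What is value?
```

Trace:
`values = [1, 3, 8, 16]` → values = [1, 3, 8, 16]
`value = values[-1]` → value = 16
So value = 16

Answer: 16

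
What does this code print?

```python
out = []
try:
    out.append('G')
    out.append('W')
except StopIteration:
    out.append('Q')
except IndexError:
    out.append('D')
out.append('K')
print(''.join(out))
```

Execution trace: 'G' (try body) → 'W' (try body, no exception) → 'K' (after the try/except). Output: GWK

Answer: GWK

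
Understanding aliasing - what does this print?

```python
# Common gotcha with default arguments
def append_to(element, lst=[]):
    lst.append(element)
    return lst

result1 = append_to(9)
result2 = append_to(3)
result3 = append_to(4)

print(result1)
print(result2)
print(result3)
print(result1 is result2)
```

Key concept: mutable default argument gotcha.
Step by step:
`result1 = append_to(9)` → result1 = [9]
`result2 = append_to(3)` → result1 = [9, 3] (same object as result2); result2 = [9, 3] (same object as result1)
`result3 = append_to(4)` → result1 = [9, 3, 4] (same object as result2, result3); result2 = [9, 3, 4] (same object as result1, result3); result3 = [9, 3, 4] (same object as result1, result2)
`print(result1)` → prints [9, 3, 4]
`print(result2)` → prints [9, 3, 4]
`print(result3)` → prints [9, 3, 4]
`print(result1 is result2)` → prints True

Answer:
[9, 3, 4]
[9, 3, 4]
[9, 3, 4]
True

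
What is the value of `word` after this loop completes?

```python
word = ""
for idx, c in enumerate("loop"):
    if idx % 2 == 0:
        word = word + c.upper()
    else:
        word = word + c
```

Uppercase even positions in 'loop'
`word` takes the values: "" → "L" → "Lo" → "LoO" → "LoOp"

Answer: "LoOp"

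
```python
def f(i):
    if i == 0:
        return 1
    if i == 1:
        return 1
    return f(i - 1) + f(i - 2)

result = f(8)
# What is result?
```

Build up from base cases: f(0)=1, f(1)=1, f(2)=2, f(3)=3, f(4)=5, f(5)=8, f(6)=13, ..., f(8)=34

Answer: 34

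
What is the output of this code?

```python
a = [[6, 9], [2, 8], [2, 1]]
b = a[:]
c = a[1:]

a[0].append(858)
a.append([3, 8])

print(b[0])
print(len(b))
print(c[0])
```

Key concept: slice with nested mutation.
Step by step:
`a = [[6, 9], [2, 8], [2, 1]]` → a = [[6, 9], [2, 8], [2, 1]]
`b = a[:]` → b = [[6, 9], [2, 8], [2, 1]]
`c = a[1:]` → c = [[2, 8], [2, 1]]
`a[0].append(858)` → a = [[6, 9, 858], [2, 8], [2, 1]]; b = [[6, 9, 858], [2, 8], [2, 1]]
`a.append([3, 8])` → a = [[6, 9, 858], [2, 8], [2, 1], [3, 8]]
`print(b[0])` → prints [6, 9, 858]
`print(len(b))` → prints 3
`print(c[0])` → prints [2, 8]

Answer:
[6, 9, 858]
3
[2, 8]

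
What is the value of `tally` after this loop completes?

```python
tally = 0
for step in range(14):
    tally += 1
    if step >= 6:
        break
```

Loop breaks when step reaches 6, tally is 7
`tally` takes the values: 0 → 1 → 2 → 3 → 4 → 5 → 6 → 7

Answer: 7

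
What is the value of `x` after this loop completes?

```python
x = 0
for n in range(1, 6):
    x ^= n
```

XOR of 1 to 5
`x` takes the values: 0 → 1 → 3 → 0 → 4 → 1

Answer: 1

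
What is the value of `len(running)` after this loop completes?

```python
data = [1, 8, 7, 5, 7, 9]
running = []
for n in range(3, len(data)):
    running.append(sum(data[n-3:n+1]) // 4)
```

Number of 4-element averages
`running` takes the values: [] → [5] → [5, 6] → [5, 6, 7]
So `len(running)` = 3

Answer: 3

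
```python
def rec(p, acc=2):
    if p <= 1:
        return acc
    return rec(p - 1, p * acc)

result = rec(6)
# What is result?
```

Accumulator trace (n, acc): (6, 2) -> (5, 12) -> (4, 60) -> (3, 240) -> (2, 720) -> (1, 1440) -> return 1440

Answer: 1440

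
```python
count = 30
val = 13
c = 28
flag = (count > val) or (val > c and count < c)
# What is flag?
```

Trace:
`count = 30` → count = 30
`val = 13` → val = 13
`c = 28` → c = 28
`flag = (count > val) or (val > c and count < c)` → flag = True
So flag = True

Answer: True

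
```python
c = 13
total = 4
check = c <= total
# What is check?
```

Trace:
`c = 13` → c = 13
`total = 4` → total = 4
`check = c <= total` → check = False
So check = False

Answer: False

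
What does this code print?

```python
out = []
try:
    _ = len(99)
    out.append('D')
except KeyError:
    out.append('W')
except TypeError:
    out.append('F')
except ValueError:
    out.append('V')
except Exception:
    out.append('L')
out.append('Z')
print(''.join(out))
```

Execution trace: 'F' (except TypeError) → 'Z' (after the try/except). Output: FZ

Answer: FZ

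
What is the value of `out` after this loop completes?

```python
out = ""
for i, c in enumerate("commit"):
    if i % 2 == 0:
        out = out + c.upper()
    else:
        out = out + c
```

Uppercase even positions in 'commit'
`out` takes the values: "" → "C" → "Co" → "CoM" → "CoMm" → "CoMmI" → "CoMmIt"

Answer: "CoMmIt"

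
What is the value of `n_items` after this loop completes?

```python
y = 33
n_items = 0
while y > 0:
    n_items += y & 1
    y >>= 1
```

Count set bits in 33 (binary: 0b100001)
`n_items` takes the values: 0 → 1 → 2

Answer: 2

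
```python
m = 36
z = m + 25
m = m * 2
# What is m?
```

Trace:
`m = 36` → m = 36
`z = m + 25` → z = 61
`m = m * 2` → m = 72
So m = 72

Answer: 72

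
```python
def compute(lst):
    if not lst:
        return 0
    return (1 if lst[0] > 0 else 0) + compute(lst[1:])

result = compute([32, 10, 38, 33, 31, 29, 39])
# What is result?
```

Count of positive elements in [32, 10, 38, 33, 31, 29, 39] = 7

Answer: 7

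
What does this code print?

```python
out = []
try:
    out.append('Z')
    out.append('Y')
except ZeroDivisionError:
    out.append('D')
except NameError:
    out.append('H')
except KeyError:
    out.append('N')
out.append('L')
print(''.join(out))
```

Execution trace: 'Z' (try body) → 'Y' (try body, no exception) → 'L' (after the try/except). Output: ZYL

Answer: ZYL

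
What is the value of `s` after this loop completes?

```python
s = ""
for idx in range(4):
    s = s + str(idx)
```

Concatenate digits 0 to 3
`s` takes the values: "" → "0" → "01" → "012" → "0123"

Answer: "0123"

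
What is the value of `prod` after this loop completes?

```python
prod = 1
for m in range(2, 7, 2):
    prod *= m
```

Product of even numbers 2 to 6
`prod` takes the values: 1 → 2 → 8 → 48

Answer: 48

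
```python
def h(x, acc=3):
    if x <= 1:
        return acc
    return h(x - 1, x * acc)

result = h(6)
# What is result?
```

Accumulator trace (n, acc): (6, 3) -> (5, 18) -> (4, 90) -> (3, 360) -> (2, 1080) -> (1, 2160) -> return 2160

Answer: 2160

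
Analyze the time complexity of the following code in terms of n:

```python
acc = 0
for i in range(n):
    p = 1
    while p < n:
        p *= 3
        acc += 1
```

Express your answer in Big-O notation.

Each loop level contributes: n × log n. Multiplying the contributions gives O(n log n).

Answer: O(n log n)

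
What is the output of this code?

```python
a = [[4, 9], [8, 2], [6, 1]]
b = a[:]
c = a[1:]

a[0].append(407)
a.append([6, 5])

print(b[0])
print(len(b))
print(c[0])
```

Key concept: slice with nested mutation.
Step by step:
`a = [[4, 9], [8, 2], [6, 1]]` → a = [[4, 9], [8, 2], [6, 1]]
`b = a[:]` → b = [[4, 9], [8, 2], [6, 1]]
`c = a[1:]` → c = [[8, 2], [6, 1]]
`a[0].append(407)` → a = [[4, 9, 407], [8, 2], [6, 1]]; b = [[4, 9, 407], [8, 2], [6, 1]]
`a.append([6, 5])` → a = [[4, 9, 407], [8, 2], [6, 1], [6, 5]]
`print(b[0])` → prints [4, 9, 407]
`print(len(b))` → prints 3
`print(c[0])` → prints [8, 2]

Answer:
[4, 9, 407]
3
[8, 2]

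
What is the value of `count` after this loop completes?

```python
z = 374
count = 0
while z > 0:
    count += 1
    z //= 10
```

Count digits by repeated division by 10
`count` takes the values: 0 → 1 → 2 → 3

Answer: 3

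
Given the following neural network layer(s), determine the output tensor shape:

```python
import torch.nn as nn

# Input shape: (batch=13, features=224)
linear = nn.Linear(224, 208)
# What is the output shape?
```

Input: (13, 224) -> Output: (13, 208)

Answer: (13, 208)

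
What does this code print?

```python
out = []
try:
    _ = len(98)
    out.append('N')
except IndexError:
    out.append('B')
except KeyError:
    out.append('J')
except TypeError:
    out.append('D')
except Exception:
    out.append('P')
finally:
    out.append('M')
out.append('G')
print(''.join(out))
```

Execution trace: 'D' (except TypeError) → 'M' (finally) → 'G' (after the try/except). Output: DMG

Answer: DMG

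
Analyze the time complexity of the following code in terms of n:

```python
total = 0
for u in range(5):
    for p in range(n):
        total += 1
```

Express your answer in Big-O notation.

Each loop level contributes: 1 × n. Multiplying the contributions gives O(n).

Answer: O(n)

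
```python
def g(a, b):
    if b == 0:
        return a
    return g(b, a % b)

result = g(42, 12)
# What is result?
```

g(42, 12) -> g(12, 6) -> g(6, 0) -> 6

Answer: 6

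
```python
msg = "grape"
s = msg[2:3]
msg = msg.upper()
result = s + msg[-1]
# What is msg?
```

Trace:
`msg = "grape"` → msg = 'grape'
`s = msg[2:3]` → s = 'a'
`msg = msg.upper()` → msg = 'GRAPE'
`result = s + msg[-1]` → result = 'aE'
So msg = 'GRAPE'

Answer: 'GRAPE'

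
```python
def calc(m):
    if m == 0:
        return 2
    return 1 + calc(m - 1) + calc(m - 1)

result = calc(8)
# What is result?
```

calc(m) = 1 + 2·calc(m-1), calc(0)=2. Closed form: (2+1)·2^8 - 1 = 767.

Answer: 767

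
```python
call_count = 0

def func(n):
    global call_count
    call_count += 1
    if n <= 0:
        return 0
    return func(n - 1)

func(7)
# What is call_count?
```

Linear recursion stepping by 1: 8 calls from n=7 down to ≤0.

Answer: 8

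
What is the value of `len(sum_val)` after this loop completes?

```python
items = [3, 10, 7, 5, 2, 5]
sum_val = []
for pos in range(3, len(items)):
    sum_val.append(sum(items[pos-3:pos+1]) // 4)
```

Number of 4-element averages
`sum_val` takes the values: [] → [6] → [6, 6] → [6, 6, 4]
So `len(sum_val)` = 3

Answer: 3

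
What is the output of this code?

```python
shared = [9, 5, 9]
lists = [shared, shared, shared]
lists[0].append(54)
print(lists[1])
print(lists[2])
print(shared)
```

Key concept: list of same reference.
Step by step:
`shared = [9, 5, 9]` → shared = [9, 5, 9]
`lists = [shared, shared, shared]` → lists = [[9, 5, 9], [9, 5, 9], [9, 5, 9]]
`lists[0].append(54)` → shared = [9, 5, 9, 54]; lists = [[9, 5, 9, 54], [9, 5, 9, 54], [9, 5, 9, 54]]
`print(lists[1])` → prints [9, 5, 9, 54]
`print(lists[2])` → prints [9, 5, 9, 54]
`print(shared)` → prints [9, 5, 9, 54]

Answer:
[9, 5, 9, 54]
[9, 5, 9, 54]
[9, 5, 9, 54]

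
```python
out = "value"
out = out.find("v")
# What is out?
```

Trace:
`out = "value"` → out = 'value'
`out = out.find("v")` → out = 0
So out = 0

Answer: 0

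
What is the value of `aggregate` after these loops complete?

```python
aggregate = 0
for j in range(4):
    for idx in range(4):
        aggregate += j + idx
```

Sum of all j+idx for j,idx in 4x4
`aggregate` takes the values: 0 → 1 → 3 → 6 → 7 → 9 → 12 → 16 → 18 → 21 → 25 → 30 → 33 → 37 → 42 → 48

Answer: 48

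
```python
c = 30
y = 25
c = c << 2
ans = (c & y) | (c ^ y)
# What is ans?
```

Trace:
`c = 30` → c = 30
`y = 25` → y = 25
`c = c << 2` → c = 120
`ans = (c & y) | (c ^ y)` → ans = 121
So ans = 121

Answer: 121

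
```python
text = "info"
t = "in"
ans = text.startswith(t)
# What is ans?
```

Trace:
`text = "info"` → text = 'info'
`t = "in"` → t = 'in'
`ans = text.startswith(t)` → ans = True
So ans = True

Answer: True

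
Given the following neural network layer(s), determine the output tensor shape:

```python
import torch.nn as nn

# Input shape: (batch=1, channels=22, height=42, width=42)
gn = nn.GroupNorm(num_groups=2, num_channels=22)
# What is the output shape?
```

Input: (1, 22, 42, 42) -> Output: (1, 22, 42, 42)

Answer: (1, 22, 42, 42)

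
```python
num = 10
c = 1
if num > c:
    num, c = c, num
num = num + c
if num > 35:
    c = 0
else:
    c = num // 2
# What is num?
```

Trace:
`num = 10` → num = 10
`c = 1` → c = 1
`if num > c: ...` → num > c is True → num = 1; c = 10
`num = num + c` → num = 11
`if num > 35: ...` → num > 35 is False, take else branch → c = 5
So num = 11

Answer: 11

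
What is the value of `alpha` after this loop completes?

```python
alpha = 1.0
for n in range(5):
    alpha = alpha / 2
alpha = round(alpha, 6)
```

Halving LR 5 times: 1 / 2^5
`alpha` takes the values: 1.0 → 0.5 → 0.25 → 0.125 → 0.0625 → 0.03125

Answer: 0.03125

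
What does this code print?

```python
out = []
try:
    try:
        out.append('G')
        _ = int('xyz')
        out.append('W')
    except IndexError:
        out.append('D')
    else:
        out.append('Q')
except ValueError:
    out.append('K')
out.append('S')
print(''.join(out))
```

Execution trace: 'G' (try body) → 'K' (outer except ValueError) → 'S' (after the try/except). Output: GKS

Answer: GKS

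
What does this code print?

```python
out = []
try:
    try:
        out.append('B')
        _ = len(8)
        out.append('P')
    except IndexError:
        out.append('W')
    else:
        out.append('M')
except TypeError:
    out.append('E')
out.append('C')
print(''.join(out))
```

Execution trace: 'B' (try body) → 'E' (outer except TypeError) → 'C' (after the try/except). Output: BEC

Answer: BEC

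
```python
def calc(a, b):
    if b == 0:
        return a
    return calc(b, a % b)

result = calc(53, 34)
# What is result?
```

calc(53, 34) -> calc(34, 19) -> calc(19, 15) -> calc(15, 4) -> calc(4, 3) -> calc(3, 1) -> calc(1, 0) -> 1

Answer: 1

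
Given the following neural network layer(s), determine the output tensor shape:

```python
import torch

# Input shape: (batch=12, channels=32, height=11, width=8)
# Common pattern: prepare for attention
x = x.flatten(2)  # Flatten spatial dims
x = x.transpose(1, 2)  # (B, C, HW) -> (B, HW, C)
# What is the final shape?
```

Input: (12, 32, 11, 8) -> after flatten(2): (12, 32, 88) -> Output: (12, 88, 32)

Answer: (12, 88, 32)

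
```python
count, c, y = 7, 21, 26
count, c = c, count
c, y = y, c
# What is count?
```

Trace:
`count, c, y = 7, 21, 26` → count = 7; c = 21; y = 26
`count, c = c, count` → count = 21; c = 7
`c, y = y, c` → c = 26; y = 7
So count = 21

Answer: 21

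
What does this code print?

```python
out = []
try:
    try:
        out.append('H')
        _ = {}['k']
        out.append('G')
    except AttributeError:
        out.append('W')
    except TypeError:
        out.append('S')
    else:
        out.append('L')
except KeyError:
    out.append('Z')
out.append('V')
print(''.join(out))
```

Execution trace: 'H' (try body) → 'Z' (outer except KeyError) → 'V' (after the try/except). Output: HZV

Answer: HZV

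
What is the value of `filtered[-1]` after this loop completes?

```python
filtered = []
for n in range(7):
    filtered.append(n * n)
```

Last element of squares 0 to 6
`filtered` takes the values: [] → [0] → [0, 1] → [0, 1, 4] → [0, 1, 4, 9] → [0, 1, 4, 9, 16] → [0, 1, 4, 9, 16, 25] → [0, 1, 4, 9, 16, 25, 36]
So `filtered[-1]` = 36

Answer: 36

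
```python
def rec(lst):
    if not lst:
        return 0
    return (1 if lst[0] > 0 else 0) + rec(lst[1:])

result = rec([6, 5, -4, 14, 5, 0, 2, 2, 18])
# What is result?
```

Count of positive elements in [6, 5, -4, 14, 5, 0, 2, 2, 18] = 7

Answer: 7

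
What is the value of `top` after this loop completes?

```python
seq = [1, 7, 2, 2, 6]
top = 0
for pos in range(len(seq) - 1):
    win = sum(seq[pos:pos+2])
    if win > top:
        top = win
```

Max sum of 2-element window in [1, 7, 2, 2, 6]
`top` takes the values: 0 → 8 → 9

Answer: 9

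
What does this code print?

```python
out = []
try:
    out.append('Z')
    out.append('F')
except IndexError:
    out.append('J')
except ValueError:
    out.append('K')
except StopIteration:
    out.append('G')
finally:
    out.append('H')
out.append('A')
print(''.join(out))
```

Execution trace: 'Z' (try body) → 'F' (try body, no exception) → 'H' (finally) → 'A' (after the try/except). Output: ZFHA

Answer: ZFHA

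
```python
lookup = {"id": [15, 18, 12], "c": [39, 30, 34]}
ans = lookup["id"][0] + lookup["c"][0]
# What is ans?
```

Trace:
`lookup = {"id": [15, 18, 12], "c": [39, 30, 34]}` → lookup = {'id': [15, 18, 12], 'c': [39, 30, 34]}
`ans = lookup["id"][0] + lookup["c"][0]` → ans = 54
So ans = 54

Answer: 54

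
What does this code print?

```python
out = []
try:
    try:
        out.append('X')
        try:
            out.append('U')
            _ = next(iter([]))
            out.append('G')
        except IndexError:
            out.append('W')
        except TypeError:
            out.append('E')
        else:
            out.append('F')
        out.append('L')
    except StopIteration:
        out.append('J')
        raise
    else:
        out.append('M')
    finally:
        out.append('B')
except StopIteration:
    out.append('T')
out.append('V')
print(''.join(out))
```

Execution trace: 'X' (try body) → 'U' (inner try body) → 'J' (except StopIteration) → 'B' (finally) → 'T' (outer except StopIteration) → 'V' (after the try/except). Output: XUJBTV

Answer: XUJBTV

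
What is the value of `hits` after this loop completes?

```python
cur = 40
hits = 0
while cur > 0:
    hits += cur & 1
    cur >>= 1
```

Count set bits in 40 (binary: 0b101000)
`hits` takes the values: 0 → 1 → 2

Answer: 2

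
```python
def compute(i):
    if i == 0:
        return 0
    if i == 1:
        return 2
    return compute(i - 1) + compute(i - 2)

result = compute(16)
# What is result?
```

Build up from base cases: compute(0)=0, compute(1)=2, compute(2)=2, compute(3)=4, compute(4)=6, compute(5)=10, compute(6)=16, ..., compute(16)=1974

Answer: 1974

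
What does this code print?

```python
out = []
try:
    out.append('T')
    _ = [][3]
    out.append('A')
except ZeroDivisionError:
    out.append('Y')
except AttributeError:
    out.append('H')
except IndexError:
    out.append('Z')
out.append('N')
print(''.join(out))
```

Execution trace: 'T' (try body) → 'Z' (except IndexError) → 'N' (after the try/except). Output: TZN

Answer: TZN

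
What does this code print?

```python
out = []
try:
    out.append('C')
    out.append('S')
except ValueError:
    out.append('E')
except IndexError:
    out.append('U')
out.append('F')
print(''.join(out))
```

Execution trace: 'C' (try body) → 'S' (try body, no exception) → 'F' (after the try/except). Output: CSF

Answer: CSF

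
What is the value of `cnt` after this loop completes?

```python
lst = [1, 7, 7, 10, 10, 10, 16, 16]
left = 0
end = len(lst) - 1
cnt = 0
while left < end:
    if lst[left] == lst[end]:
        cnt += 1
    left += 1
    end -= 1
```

Count matching pairs from ends
`cnt` takes the values: 0 → 1

Answer: 1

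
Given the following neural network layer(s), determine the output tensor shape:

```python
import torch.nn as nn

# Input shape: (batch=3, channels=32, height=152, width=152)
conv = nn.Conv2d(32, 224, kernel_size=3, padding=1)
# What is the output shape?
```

Input: (3, 32, 152, 152) -> Output: (3, 224, 152, 152)

Answer: (3, 224, 152, 152)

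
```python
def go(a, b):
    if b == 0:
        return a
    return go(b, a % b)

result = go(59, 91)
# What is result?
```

go(59, 91) -> go(91, 59) -> go(59, 32) -> go(32, 27) -> go(27, 5) -> go(5, 2) -> go(2, 1) -> go(1, 0) -> 1

Answer: 1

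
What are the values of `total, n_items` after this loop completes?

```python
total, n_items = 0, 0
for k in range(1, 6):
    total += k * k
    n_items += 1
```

Sum of squares and count
`total, n_items` takes the values: (0, 0) → (1, 0) → (1, 1) → (5, 1) → (5, 2) → (14, 2) → (14, 3) → (30, 3) → (30, 4) → (55, 4) → (55, 5)

Answer: 55, 5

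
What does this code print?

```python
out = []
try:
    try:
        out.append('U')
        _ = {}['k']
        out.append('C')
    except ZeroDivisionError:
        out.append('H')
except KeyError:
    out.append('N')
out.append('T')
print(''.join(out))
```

Execution trace: 'U' (try body) → 'N' (outer except KeyError) → 'T' (after the try/except). Output: UNT

Answer: UNT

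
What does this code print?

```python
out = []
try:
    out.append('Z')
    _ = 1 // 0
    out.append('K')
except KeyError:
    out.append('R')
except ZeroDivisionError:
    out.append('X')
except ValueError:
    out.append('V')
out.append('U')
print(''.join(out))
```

Execution trace: 'Z' (try body) → 'X' (except ZeroDivisionError) → 'U' (after the try/except). Output: ZXU

Answer: ZXU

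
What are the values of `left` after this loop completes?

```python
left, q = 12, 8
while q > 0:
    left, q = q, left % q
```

GCD of 12 and 8
`left` takes the values: 12 → 8 → 4

Answer: 4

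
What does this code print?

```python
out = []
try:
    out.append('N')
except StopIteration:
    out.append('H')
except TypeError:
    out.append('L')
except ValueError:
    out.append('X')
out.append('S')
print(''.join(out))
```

Execution trace: 'N' (try body, no exception) → 'S' (after the try/except). Output: NS

Answer: NS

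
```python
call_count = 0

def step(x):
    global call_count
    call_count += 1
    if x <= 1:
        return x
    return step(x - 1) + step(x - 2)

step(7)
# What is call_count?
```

Calls(x) = 1 + Calls(x-1) + Calls(x-2); Calls(0)=Calls(1)=1. For x=7 this gives 41.

Answer: 41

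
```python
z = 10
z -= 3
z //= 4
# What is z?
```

Trace:
`z = 10` → z = 10
`z -= 3` → z = 7
`z //= 4` → z = 1
So z = 1

Answer: 1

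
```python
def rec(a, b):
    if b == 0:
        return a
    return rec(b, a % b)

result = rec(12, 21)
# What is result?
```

rec(12, 21) -> rec(21, 12) -> rec(12, 9) -> rec(9, 3) -> rec(3, 0) -> 3

Answer: 3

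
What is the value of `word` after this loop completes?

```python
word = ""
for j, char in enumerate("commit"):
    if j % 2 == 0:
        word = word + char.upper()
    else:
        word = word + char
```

Uppercase even positions in 'commit'
`word` takes the values: "" → "C" → "Co" → "CoM" → "CoMm" → "CoMmI" → "CoMmIt"

Answer: "CoMmIt"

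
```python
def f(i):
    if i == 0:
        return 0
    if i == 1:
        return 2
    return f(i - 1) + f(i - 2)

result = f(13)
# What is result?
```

Build up from base cases: f(0)=0, f(1)=2, f(2)=2, f(3)=4, f(4)=6, f(5)=10, f(6)=16, ..., f(13)=466

Answer: 466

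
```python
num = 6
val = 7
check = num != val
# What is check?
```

Trace:
`num = 6` → num = 6
`val = 7` → val = 7
`check = num != val` → check = True
So check = True

Answer: True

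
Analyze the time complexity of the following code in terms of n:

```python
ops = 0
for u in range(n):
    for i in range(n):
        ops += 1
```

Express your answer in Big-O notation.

Each loop level contributes: n × n. Multiplying the contributions gives O(n^2).

Answer: O(n^2)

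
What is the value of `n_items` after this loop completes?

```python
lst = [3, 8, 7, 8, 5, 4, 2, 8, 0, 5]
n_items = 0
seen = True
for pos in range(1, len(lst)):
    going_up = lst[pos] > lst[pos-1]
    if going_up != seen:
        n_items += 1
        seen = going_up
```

Count direction changes in [3, 8, 7, 8, 5, 4, 2, 8, 0, 5]
`n_items` takes the values: 0 → 1 → 2 → 3 → 4 → 5 → 6

Answer: 6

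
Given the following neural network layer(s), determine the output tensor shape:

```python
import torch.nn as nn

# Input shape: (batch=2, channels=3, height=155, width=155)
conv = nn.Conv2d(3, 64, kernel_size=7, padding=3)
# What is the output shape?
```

Input: (2, 3, 155, 155) -> Output: (2, 64, 155, 155)

Answer: (2, 64, 155, 155)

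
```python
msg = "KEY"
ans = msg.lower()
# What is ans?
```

Trace:
`msg = "KEY"` → msg = 'KEY'
`ans = msg.lower()` → ans = 'key'
So ans = 'key'

Answer: 'key'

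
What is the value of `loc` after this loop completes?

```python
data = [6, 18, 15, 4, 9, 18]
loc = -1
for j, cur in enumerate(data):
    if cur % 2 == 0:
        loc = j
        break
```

First even number index in [6, 18, 15, 4, 9, 18]
`loc` takes the values: -1 → 0

Answer: 0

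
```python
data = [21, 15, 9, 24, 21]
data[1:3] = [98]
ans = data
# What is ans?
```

Trace:
`data = [21, 15, 9, 24, 21]` → data = [21, 15, 9, 24, 21]
`data[1:3] = [98]` → data = [21, 98, 24, 21]
`ans = data` → ans = [21, 98, 24, 21]
So ans = [21, 98, 24, 21]

Answer: [21, 98, 24, 21]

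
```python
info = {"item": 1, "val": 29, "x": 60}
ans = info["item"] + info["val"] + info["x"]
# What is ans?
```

Trace:
`info = {"item": 1, "val": 29, "x": 60}` → info = {'item': 1, 'val': 29, 'x': 60}
`ans = info["item"] + info["val"] + info["x"]` → ans = 90
So ans = 90

Answer: 90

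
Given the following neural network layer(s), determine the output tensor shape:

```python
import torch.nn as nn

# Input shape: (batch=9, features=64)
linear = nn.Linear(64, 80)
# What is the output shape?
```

Input: (9, 64) -> Output: (9, 80)

Answer: (9, 80)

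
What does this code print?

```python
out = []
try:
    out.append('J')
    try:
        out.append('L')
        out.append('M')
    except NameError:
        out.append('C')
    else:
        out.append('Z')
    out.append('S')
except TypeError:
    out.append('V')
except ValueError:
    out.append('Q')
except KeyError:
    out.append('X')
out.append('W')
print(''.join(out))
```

Execution trace: 'J' (try body) → 'L' (inner try body) → 'M' (inner try body, no exception) → 'Z' (inner else) → 'S' (try body, no exception) → 'W' (after the try/except). Output: JLMZSW

Answer: JLMZSW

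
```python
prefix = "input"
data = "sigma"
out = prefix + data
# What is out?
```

Trace:
`prefix = "input"` → prefix = 'input'
`data = "sigma"` → data = 'sigma'
`out = prefix + data` → out = 'inputsigma'
So out = 'inputsigma'

Answer: 'inputsigma'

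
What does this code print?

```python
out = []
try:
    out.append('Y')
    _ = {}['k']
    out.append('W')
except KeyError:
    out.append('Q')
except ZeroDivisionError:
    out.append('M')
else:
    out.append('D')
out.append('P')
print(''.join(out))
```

Execution trace: 'Y' (try body) → 'Q' (except KeyError) → 'P' (after the try/except). Output: YQP

Answer: YQP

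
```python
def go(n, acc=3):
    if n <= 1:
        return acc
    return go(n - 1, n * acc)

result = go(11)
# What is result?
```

Accumulator trace (n, acc): (11, 3) -> (10, 33) -> (9, 330) -> (8, 2970) -> (7, 23760) -> (6, 166320) -> (5, 997920) -> (4, 4989600) -> (3, 19958400) -> (2, 59875200) -> (1, 119750400) -> return 119750400

Answer: 119750400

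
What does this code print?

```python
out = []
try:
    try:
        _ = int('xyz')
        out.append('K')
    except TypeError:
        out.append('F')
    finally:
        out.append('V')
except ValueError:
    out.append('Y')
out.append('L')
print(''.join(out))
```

Execution trace: 'V' (inner finally) → 'Y' (outer except ValueError) → 'L' (after the try/except). Output: VYL

Answer: VYL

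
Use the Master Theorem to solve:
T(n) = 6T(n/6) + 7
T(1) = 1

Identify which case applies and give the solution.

a=6, b=6, f(n)=7. log_6(6) = 1. Since c=0 < 1, Case 1 applies: T(n) = Θ(n^log_b(a)) = O(n).

Answer: O(n) - Case 1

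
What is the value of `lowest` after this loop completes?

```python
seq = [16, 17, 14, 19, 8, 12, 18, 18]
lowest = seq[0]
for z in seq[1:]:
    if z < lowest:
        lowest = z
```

Minimum of [16, 17, 14, 19, 8, 12, 18, 18]
`lowest` takes the values: 16 → 14 → 8

Answer: 8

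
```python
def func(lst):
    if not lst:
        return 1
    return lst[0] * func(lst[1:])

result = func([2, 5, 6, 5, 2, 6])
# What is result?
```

Product over [2, 5, 6, 5, 2, 6] = 2 * 5 * 6 * 5 * 2 * 6 = 3600

Answer: 3600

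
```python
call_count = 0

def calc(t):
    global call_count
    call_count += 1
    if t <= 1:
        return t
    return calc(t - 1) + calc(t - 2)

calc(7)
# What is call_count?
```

Calls(t) = 1 + Calls(t-1) + Calls(t-2); Calls(0)=Calls(1)=1. For t=7 this gives 41.

Answer: 41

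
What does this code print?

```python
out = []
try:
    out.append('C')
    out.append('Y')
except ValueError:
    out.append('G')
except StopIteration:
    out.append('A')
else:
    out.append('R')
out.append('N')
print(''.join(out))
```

Execution trace: 'C' (try body) → 'Y' (try body, no exception) → 'R' (else) → 'N' (after the try/except). Output: CYRN

Answer: CYRN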